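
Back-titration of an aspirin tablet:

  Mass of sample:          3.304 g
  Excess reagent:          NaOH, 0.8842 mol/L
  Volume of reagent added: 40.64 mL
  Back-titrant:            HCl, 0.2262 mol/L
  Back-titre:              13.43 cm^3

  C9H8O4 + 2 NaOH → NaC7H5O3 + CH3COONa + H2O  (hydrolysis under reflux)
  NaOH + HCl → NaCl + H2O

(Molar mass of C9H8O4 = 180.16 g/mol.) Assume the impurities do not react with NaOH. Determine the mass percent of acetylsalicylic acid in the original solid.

89.69 %

n(NaOH) added = 0.04064 × 0.8842 = 0.03593 mol
n(HCl) used in back-titration = 0.01343 × 0.2262 = 3.038 × 10^-3 mol
n(NaOH) left over = 3.038 × 10^-3 mol (1:1 ratio)
n(NaOH) consumed by analyte = 0.03593 − 3.038 × 10^-3 = 0.03290 mol
From the 1:2 ratio, n(C9H8O4) = 1/2 × 0.03290 = 0.01645 mol
mass of C9H8O4 = 0.01645 × 180.16 = 2.963 g
% C9H8O4 = 2.963 / 3.304 × 100 = 89.69 %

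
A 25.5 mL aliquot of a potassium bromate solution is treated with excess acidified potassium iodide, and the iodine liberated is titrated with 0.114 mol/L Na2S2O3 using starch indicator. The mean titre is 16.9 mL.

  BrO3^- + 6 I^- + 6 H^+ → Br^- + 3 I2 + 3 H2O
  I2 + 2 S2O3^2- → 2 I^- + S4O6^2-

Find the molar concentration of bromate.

n(S2O3^2-) = 0.0169 × 0.114 = 1.93 × 10^-3 mol
n(I2) = n(S2O3^2-)/2 = 9.63 × 10^-4 mol
From the 1:3 ratio, n(BrO3^-) in the aliquot = 1/3 × 9.63 × 10^-4 = 3.21 × 10^-4 mol
[BrO3^-] = 3.21 × 10^-4 / 0.0255 = 0.0126 mol/L

0.0126 mol/L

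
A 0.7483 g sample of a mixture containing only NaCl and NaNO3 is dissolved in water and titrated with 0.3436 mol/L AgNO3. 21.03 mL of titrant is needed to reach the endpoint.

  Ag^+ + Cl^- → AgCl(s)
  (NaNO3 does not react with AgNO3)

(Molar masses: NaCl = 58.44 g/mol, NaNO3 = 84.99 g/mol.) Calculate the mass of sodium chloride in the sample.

n(AgNO3) = 0.02103 × 0.3436 = 7.226 × 10^-3 mol
Let x = n(NaCl), y = n(NaNO3).
Titrant: 1x = 7.226 × 10^-3;  mass: 58.44x + 84.99y = 0.7483
Solving, x = 7.226 × 10^-3 mol, y = 3.836 × 10^-3 mol
mass of NaCl = 7.226 × 10^-3 × 58.44 = 0.4223 g

0.4223 g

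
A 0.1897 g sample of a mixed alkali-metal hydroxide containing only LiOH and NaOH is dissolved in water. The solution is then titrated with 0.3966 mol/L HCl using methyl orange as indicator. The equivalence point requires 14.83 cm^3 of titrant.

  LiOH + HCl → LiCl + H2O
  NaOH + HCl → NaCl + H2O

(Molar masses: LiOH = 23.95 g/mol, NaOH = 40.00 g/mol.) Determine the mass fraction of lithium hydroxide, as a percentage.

35.84 %

n(HCl) = 0.01483 × 0.3966 = 5.882 × 10^-3 mol
Let x = n(LiOH), y = n(NaOH).
Titrant: 1x + 1y = 5.882 × 10^-3;  mass: 23.95x + 40.00y = 0.1897
Solving, x = 2.839 × 10^-3 mol, y = 3.043 × 10^-3 mol
mass of LiOH = 2.839 × 10^-3 × 23.95 = 0.06799 g
% LiOH = 0.06799 / 0.1897 × 100 = 35.84 %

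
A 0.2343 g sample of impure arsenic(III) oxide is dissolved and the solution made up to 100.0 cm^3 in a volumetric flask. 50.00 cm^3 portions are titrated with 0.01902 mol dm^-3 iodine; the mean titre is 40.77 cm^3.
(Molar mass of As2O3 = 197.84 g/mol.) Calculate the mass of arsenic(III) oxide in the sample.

As2O3 + 2 I2 + 2 H2O → As2O5 + 4 HI
n(I2) per titration = 0.04077 × 0.01902 = 7.754 × 10^-4 mol
From the 1:2 ratio, n(As2O3) in each aliquot = 1/2 × 7.754 × 10^-4 = 3.877 × 10^-4 mol
n(As2O3) in the whole flask = 3.877 × 10^-4 × 100.0/50.00 = 7.754 × 10^-4 mol
mass of As2O3 = 7.754 × 10^-4 × 197.84 = 0.1534 g

0.1534 g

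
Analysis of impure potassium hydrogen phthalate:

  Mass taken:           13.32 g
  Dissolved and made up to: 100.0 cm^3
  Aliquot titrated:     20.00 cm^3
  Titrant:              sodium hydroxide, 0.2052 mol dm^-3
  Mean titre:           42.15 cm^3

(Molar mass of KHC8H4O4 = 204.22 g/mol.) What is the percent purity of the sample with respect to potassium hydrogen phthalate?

66.30 %

KHC8H4O4 + NaOH → KNaC8H4O4 + H2O
n(NaOH) per titration = 0.04215 × 0.2052 = 8.649 × 10^-3 mol
n(KHC8H4O4) in each aliquot = 8.649 × 10^-3 mol (1:1 ratio)
n(KHC8H4O4) in the whole flask = 8.649 × 10^-3 × 100.0/20.00 = 0.04325 mol
mass of KHC8H4O4 = 0.04325 × 204.22 = 8.832 g
% KHC8H4O4 = 8.832 / 13.32 × 100 = 66.30 %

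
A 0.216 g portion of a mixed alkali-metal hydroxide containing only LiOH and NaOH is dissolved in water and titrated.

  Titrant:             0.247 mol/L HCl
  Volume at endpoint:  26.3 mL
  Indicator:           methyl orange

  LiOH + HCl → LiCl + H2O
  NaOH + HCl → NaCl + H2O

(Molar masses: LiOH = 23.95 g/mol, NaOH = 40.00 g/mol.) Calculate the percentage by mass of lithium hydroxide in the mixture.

30.3 %

n(HCl) = 0.0263 × 0.247 = 6.50 × 10^-3 mol
Let x = n(LiOH), y = n(NaOH).
Titrant: 1x + 1y = 6.50 × 10^-3;  mass: 23.95x + 40.00y = 0.216
Solving, x = 2.73 × 10^-3 mol, y = 3.76 × 10^-3 mol
mass of LiOH = 2.73 × 10^-3 × 23.95 = 0.0654 g
% LiOH = 0.0654 / 0.216 × 100 = 30.3 %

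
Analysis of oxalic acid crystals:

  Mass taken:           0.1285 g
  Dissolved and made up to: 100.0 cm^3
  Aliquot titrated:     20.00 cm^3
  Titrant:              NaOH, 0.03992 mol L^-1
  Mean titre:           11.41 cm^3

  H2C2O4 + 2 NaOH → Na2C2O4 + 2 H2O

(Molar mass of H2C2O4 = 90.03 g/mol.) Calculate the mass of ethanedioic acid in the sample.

0.1025 g

n(NaOH) per titration = 0.01141 × 0.03992 = 4.555 × 10^-4 mol
From the 1:2 ratio, n(H2C2O4) in each aliquot = 1/2 × 4.555 × 10^-4 = 2.277 × 10^-4 mol
n(H2C2O4) in the whole flask = 2.277 × 10^-4 × 100.0/20.00 = 1.139 × 10^-3 mol
mass of H2C2O4 = 1.139 × 10^-3 × 90.03 = 0.1025 g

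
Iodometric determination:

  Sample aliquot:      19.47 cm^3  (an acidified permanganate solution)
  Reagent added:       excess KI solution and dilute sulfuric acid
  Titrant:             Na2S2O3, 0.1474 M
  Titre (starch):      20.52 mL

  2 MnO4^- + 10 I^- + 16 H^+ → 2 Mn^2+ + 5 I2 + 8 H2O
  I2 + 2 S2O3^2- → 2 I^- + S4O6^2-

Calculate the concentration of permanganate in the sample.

0.03107 M

n(S2O3^2-) = 0.02052 × 0.1474 = 3.025 × 10^-3 mol
n(I2) = n(S2O3^2-)/2 = 1.512 × 10^-3 mol
From the 2:5 ratio, n(MnO4^-) in the aliquot = 2/5 × 1.512 × 10^-3 = 6.049 × 10^-4 mol
[MnO4^-] = 6.049 × 10^-4 / 0.01947 = 0.03107 mol/L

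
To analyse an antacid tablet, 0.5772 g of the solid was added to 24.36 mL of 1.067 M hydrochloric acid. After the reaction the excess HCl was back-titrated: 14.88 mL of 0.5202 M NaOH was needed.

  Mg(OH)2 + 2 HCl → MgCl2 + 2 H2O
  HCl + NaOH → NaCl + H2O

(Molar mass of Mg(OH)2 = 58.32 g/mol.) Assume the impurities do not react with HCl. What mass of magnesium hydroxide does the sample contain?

n(HCl) added = 0.02436 × 1.067 = 0.02599 mol
n(NaOH) used in back-titration = 0.01488 × 0.5202 = 7.741 × 10^-3 mol
n(HCl) left over = 7.741 × 10^-3 mol (1:1 ratio)
n(HCl) consumed by analyte = 0.02599 − 7.741 × 10^-3 = 0.01825 mol
From the 1:2 ratio, n(Mg(OH)2) = 1/2 × 0.01825 = 9.126 × 10^-3 mol
mass of Mg(OH)2 = 9.126 × 10^-3 × 58.32 = 0.5322 g

0.5322 g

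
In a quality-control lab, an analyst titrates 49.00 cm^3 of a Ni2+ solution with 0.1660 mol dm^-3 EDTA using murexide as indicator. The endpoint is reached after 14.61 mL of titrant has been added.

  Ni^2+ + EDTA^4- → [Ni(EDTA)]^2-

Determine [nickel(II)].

n(EDTA) = 0.01461 L × 0.1660 mol/L = 2.425 × 10^-3 mol
n(Ni2+) = 2.425 × 10^-3 mol (1:1 mole ratio)
[Ni2+] = 2.425 × 10^-3 mol / 0.04900 L = 0.04950 mol/L

0.04950 mol/L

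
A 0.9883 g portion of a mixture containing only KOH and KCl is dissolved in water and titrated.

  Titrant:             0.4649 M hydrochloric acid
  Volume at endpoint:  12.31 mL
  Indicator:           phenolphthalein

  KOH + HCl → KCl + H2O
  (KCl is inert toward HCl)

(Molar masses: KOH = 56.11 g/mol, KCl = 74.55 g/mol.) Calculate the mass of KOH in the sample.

n(HCl) = 0.01231 × 0.4649 = 5.723 × 10^-3 mol
Let x = n(KOH), y = n(KCl).
Titrant: 1x = 5.723 × 10^-3;  mass: 56.11x + 74.55y = 0.9883
Solving, x = 5.723 × 10^-3 mol, y = 8.950 × 10^-3 mol
mass of KOH = 5.723 × 10^-3 × 56.11 = 0.3211 g

0.3211 g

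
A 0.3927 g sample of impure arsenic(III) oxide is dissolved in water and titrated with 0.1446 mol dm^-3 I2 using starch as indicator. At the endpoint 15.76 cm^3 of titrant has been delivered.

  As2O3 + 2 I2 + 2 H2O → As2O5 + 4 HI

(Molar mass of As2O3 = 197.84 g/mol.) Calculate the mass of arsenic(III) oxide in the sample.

n(I2) = 0.01576 L × 0.1446 mol/L = 2.279 × 10^-3 mol
From the 1:2 ratio, n(As2O3) = 1/2 × 2.279 × 10^-3 = 1.139 × 10^-3 mol
mass of As2O3 = 1.139 × 10^-3 × 197.84 g/mol = 0.2254 g

0.2254 g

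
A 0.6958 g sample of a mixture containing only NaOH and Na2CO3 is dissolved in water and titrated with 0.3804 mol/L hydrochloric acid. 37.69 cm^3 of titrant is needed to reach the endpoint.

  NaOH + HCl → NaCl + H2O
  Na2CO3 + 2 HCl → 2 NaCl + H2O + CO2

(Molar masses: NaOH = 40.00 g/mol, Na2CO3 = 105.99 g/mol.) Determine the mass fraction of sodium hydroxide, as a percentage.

n(HCl) = 0.03769 × 0.3804 = 0.01434 mol
Let x = n(NaOH), y = n(Na2CO3).
Titrant: 1x + 2y = 0.01434;  mass: 40.00x + 105.99y = 0.6958
Solving, x = 4.925 × 10^-3 mol, y = 4.706 × 10^-3 mol
mass of NaOH = 4.925 × 10^-3 × 40.00 = 0.1970 g
% NaOH = 0.1970 / 0.6958 × 100 = 28.31 %

28.31 %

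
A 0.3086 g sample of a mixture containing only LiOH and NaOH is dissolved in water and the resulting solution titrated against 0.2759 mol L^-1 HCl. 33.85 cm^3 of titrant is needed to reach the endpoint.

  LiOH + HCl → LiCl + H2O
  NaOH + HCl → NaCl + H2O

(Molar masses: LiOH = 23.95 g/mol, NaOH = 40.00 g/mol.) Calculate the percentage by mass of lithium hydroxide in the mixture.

n(HCl) = 0.03385 × 0.2759 = 9.339 × 10^-3 mol
Let x = n(LiOH), y = n(NaOH).
Titrant: 1x + 1y = 9.339 × 10^-3;  mass: 23.95x + 40.00y = 0.3086
Solving, x = 4.048 × 10^-3 mol, y = 5.291 × 10^-3 mol
mass of LiOH = 4.048 × 10^-3 × 23.95 = 0.09695 g
% LiOH = 0.09695 / 0.3086 × 100 = 31.42 %

31.42 %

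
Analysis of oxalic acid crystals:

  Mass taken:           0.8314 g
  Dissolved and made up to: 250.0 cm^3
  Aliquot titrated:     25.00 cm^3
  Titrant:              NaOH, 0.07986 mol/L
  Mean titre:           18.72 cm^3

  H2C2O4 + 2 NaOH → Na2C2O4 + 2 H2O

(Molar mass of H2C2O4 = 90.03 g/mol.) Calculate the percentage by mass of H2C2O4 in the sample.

80.94 %

n(NaOH) per titration = 0.01872 × 0.07986 = 1.495 × 10^-3 mol
From the 1:2 ratio, n(H2C2O4) in each aliquot = 1/2 × 1.495 × 10^-3 = 7.475 × 10^-4 mol
n(H2C2O4) in the whole flask = 7.475 × 10^-4 × 250.0/25.00 = 7.475 × 10^-3 mol
mass of H2C2O4 = 7.475 × 10^-3 × 90.03 = 0.6730 g
% H2C2O4 = 0.6730 / 0.8314 × 100 = 80.94 %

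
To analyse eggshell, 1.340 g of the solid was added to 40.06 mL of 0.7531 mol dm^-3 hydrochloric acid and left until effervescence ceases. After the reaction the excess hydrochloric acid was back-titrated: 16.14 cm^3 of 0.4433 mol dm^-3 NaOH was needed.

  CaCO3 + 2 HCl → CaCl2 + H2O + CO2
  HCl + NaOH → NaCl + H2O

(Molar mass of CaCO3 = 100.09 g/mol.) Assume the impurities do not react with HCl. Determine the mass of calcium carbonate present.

n(HCl) added = 0.04006 × 0.7531 = 0.03017 mol
n(NaOH) used in back-titration = 0.01614 × 0.4433 = 7.155 × 10^-3 mol
n(HCl) left over = 7.155 × 10^-3 mol (1:1 ratio)
n(HCl) consumed by analyte = 0.03017 − 7.155 × 10^-3 = 0.02301 mol
From the 1:2 ratio, n(CaCO3) = 1/2 × 0.02301 = 0.01151 mol
mass of CaCO3 = 0.01151 × 100.09 = 1.152 g

1.152 g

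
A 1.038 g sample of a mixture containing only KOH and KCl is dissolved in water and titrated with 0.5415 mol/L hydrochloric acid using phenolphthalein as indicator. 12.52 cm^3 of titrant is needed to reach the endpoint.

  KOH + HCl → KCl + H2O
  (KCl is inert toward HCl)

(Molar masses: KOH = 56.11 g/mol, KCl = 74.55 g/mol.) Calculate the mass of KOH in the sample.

0.3804 g

n(HCl) = 0.01252 × 0.5415 = 6.780 × 10^-3 mol
Let x = n(KOH), y = n(KCl).
Titrant: 1x = 6.780 × 10^-3;  mass: 56.11x + 74.55y = 1.038
Solving, x = 6.780 × 10^-3 mol, y = 8.821 × 10^-3 mol
mass of KOH = 6.780 × 10^-3 × 56.11 = 0.3804 g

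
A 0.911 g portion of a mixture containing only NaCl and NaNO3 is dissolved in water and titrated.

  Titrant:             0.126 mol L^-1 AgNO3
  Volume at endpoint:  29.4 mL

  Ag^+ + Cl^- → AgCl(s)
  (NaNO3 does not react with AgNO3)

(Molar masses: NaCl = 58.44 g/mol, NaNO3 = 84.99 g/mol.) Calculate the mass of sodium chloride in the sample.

0.216 g

n(AgNO3) = 0.0294 × 0.126 = 3.70 × 10^-3 mol
Let x = n(NaCl), y = n(NaNO3).
Titrant: 1x = 3.70 × 10^-3;  mass: 58.44x + 84.99y = 0.911
Solving, x = 3.70 × 10^-3 mol, y = 8.17 × 10^-3 mol
mass of NaCl = 3.70 × 10^-3 × 58.44 = 0.216 g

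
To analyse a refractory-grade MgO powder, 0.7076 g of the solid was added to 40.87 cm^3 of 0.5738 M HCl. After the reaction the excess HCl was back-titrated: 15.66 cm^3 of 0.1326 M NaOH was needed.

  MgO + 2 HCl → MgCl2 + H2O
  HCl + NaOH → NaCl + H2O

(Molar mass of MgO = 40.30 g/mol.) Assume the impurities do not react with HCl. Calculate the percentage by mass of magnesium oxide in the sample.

60.87 %

n(HCl) added = 0.04087 × 0.5738 = 0.02345 mol
n(NaOH) used in back-titration = 0.01566 × 0.1326 = 2.077 × 10^-3 mol
n(HCl) left over = 2.077 × 10^-3 mol (1:1 ratio)
n(HCl) consumed by analyte = 0.02345 − 2.077 × 10^-3 = 0.02137 mol
From the 1:2 ratio, n(MgO) = 1/2 × 0.02137 = 0.01069 mol
mass of MgO = 0.01069 × 40.30 = 0.4307 g
% MgO = 0.4307 / 0.7076 × 100 = 60.87 %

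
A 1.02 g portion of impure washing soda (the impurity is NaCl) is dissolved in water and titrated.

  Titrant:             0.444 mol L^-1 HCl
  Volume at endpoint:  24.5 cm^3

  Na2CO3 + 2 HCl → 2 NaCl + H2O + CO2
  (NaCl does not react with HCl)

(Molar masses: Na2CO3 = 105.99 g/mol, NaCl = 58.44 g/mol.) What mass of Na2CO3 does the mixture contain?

n(HCl) = 0.0245 × 0.444 = 0.0109 mol
Let x = n(Na2CO3), y = n(NaCl).
Titrant: 2x = 0.0109;  mass: 105.99x + 58.44y = 1.02
Solving, x = 5.44 × 10^-3 mol, y = 7.59 × 10^-3 mol
mass of Na2CO3 = 5.44 × 10^-3 × 105.99 = 0.576 g

0.576 g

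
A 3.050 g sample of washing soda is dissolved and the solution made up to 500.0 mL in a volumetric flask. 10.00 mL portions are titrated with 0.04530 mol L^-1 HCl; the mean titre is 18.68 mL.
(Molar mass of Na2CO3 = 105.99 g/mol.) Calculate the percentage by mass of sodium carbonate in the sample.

73.52 %

Na2CO3 + 2 HCl → 2 NaCl + H2O + CO2
n(HCl) per titration = 0.01868 × 0.04530 = 8.462 × 10^-4 mol
From the 1:2 ratio, n(Na2CO3) in each aliquot = 1/2 × 8.462 × 10^-4 = 4.231 × 10^-4 mol
n(Na2CO3) in the whole flask = 4.231 × 10^-4 × 500.0/10.00 = 0.02116 mol
mass of Na2CO3 = 0.02116 × 105.99 = 2.242 g
% Na2CO3 = 2.242 / 3.050 × 100 = 73.52 %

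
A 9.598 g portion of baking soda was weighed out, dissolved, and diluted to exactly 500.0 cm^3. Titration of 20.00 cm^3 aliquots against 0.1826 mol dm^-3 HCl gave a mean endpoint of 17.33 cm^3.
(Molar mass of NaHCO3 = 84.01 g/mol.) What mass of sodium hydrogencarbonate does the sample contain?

6.646 g

NaHCO3 + HCl → NaCl + H2O + CO2
n(HCl) per titration = 0.01733 × 0.1826 = 3.164 × 10^-3 mol
n(NaHCO3) in each aliquot = 3.164 × 10^-3 mol (1:1 ratio)
n(NaHCO3) in the whole flask = 3.164 × 10^-3 × 500.0/20.00 = 0.07911 mol
mass of NaHCO3 = 0.07911 × 84.01 = 6.646 g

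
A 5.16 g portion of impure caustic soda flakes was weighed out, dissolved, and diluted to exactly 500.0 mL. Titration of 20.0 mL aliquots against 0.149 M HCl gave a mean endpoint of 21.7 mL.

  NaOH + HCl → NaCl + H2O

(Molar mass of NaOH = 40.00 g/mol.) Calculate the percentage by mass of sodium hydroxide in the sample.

62.7 %

n(HCl) per titration = 0.0217 × 0.149 = 3.23 × 10^-3 mol
n(NaOH) in each aliquot = 3.23 × 10^-3 mol (1:1 ratio)
n(NaOH) in the whole flask = 3.23 × 10^-3 × 500.0/20.0 = 0.0808 mol
mass of NaOH = 0.0808 × 40.00 = 3.23 g
% NaOH = 3.23 / 5.16 × 100 = 62.7 %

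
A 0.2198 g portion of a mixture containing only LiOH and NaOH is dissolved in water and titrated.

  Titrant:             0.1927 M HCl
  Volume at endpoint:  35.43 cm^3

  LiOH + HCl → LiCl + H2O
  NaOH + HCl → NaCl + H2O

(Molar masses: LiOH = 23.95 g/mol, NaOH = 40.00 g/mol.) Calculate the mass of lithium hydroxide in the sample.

0.07953 g

n(HCl) = 0.03543 × 0.1927 = 6.827 × 10^-3 mol
Let x = n(LiOH), y = n(NaOH).
Titrant: 1x + 1y = 6.827 × 10^-3;  mass: 23.95x + 40.00y = 0.2198
Solving, x = 3.321 × 10^-3 mol, y = 3.507 × 10^-3 mol
mass of LiOH = 3.321 × 10^-3 × 23.95 = 0.07953 g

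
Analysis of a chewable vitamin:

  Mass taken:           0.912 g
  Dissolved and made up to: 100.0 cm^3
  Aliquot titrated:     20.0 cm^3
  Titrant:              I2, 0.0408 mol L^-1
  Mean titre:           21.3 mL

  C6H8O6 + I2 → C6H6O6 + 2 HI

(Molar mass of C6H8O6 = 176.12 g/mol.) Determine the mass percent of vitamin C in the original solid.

83.9 %

n(I2) per titration = 0.0213 × 0.0408 = 8.69 × 10^-4 mol
n(C6H8O6) in each aliquot = 8.69 × 10^-4 mol (1:1 ratio)
n(C6H8O6) in the whole flask = 8.69 × 10^-4 × 100.0/20.0 = 4.35 × 10^-3 mol
mass of C6H8O6 = 4.35 × 10^-3 × 176.12 = 0.765 g
% C6H8O6 = 0.765 / 0.912 × 100 = 83.9 %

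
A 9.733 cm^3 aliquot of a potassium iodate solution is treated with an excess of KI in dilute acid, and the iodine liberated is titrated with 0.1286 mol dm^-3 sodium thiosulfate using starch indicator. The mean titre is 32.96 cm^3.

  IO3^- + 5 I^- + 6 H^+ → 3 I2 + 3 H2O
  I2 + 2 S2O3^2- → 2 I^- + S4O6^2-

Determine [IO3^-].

n(S2O3^2-) = 0.03296 × 0.1286 = 4.239 × 10^-3 mol
n(I2) = n(S2O3^2-)/2 = 2.119 × 10^-3 mol
From the 1:3 ratio, n(IO3^-) in the aliquot = 1/3 × 2.119 × 10^-3 = 7.064 × 10^-4 mol
[IO3^-] = 7.064 × 10^-4 / 0.009733 = 0.07258 mol/L

0.07258 mol/L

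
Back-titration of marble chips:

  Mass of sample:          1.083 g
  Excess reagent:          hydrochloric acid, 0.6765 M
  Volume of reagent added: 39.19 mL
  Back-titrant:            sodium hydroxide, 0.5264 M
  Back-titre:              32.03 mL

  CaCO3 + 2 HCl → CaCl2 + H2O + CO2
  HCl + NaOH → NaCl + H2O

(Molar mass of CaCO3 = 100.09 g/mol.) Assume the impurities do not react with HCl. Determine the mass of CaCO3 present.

n(HCl) added = 0.03919 × 0.6765 = 0.02651 mol
n(NaOH) used in back-titration = 0.03203 × 0.5264 = 0.01686 mol
n(HCl) left over = 0.01686 mol (1:1 ratio)
n(HCl) consumed by analyte = 0.02651 − 0.01686 = 9.651 × 10^-3 mol
From the 1:2 ratio, n(CaCO3) = 1/2 × 9.651 × 10^-3 = 4.826 × 10^-3 mol
mass of CaCO3 = 4.826 × 10^-3 × 100.09 = 0.4830 g

0.4830 g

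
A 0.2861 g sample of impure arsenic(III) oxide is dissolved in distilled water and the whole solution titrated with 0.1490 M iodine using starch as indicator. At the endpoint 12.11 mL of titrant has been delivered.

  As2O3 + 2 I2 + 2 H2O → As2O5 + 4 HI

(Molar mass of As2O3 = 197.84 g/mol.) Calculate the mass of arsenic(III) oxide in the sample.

0.1785 g

n(I2) = 0.01211 L × 0.1490 mol/L = 1.804 × 10^-3 mol
From the 1:2 ratio, n(As2O3) = 1/2 × 1.804 × 10^-3 = 9.022 × 10^-4 mol
mass of As2O3 = 9.022 × 10^-4 × 197.84 g/mol = 0.1785 g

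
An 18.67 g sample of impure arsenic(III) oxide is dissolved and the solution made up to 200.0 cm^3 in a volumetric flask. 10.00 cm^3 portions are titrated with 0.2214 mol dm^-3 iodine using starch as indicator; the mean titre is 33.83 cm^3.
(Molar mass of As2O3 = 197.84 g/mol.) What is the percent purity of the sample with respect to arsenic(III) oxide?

As2O3 + 2 I2 + 2 H2O → As2O5 + 4 HI
n(I2) per titration = 0.03383 × 0.2214 = 7.490 × 10^-3 mol
From the 1:2 ratio, n(As2O3) in each aliquot = 1/2 × 7.490 × 10^-3 = 3.745 × 10^-3 mol
n(As2O3) in the whole flask = 3.745 × 10^-3 × 200.0/10.00 = 0.07490 mol
mass of As2O3 = 0.07490 × 197.84 = 14.82 g
% As2O3 = 14.82 / 18.67 × 100 = 79.37 %

79.37 %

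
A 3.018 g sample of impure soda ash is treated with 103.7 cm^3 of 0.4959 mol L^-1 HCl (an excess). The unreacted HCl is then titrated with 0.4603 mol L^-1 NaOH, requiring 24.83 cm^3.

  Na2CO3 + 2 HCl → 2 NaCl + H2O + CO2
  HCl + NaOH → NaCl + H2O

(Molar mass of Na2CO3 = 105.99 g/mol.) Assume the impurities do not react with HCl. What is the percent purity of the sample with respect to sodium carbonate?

70.23 %

n(HCl) added = 0.1037 × 0.4959 = 0.05142 mol
n(NaOH) used in back-titration = 0.02483 × 0.4603 = 0.01143 mol
n(HCl) left over = 0.01143 mol (1:1 ratio)
n(HCl) consumed by analyte = 0.05142 − 0.01143 = 0.04000 mol
From the 1:2 ratio, n(Na2CO3) = 1/2 × 0.04000 = 0.02000 mol
mass of Na2CO3 = 0.02000 × 105.99 = 2.120 g
% Na2CO3 = 2.120 / 3.018 × 100 = 70.23 %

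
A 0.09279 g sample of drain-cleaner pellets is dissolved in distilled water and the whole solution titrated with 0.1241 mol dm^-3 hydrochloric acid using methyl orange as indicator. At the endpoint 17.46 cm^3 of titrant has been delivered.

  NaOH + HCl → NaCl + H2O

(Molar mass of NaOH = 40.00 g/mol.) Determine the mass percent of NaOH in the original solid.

93.41 %

n(HCl) = 0.01746 L × 0.1241 mol/L = 2.167 × 10^-3 mol
n(NaOH) = 2.167 × 10^-3 mol (1:1 ratio)
mass of NaOH = 2.167 × 10^-3 × 40.00 g/mol = 0.08667 g
% NaOH = 0.08667 / 0.09279 × 100 = 93.41 %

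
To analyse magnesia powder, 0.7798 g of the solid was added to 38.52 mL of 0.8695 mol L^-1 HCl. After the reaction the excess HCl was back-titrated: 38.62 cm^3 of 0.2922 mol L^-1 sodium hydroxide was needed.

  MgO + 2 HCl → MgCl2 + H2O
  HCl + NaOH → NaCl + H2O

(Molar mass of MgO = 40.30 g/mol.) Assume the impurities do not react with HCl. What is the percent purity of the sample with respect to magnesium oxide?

n(HCl) added = 0.03852 × 0.8695 = 0.03349 mol
n(NaOH) used in back-titration = 0.03862 × 0.2922 = 0.01128 mol
n(HCl) left over = 0.01128 mol (1:1 ratio)
n(HCl) consumed by analyte = 0.03349 − 0.01128 = 0.02221 mol
From the 1:2 ratio, n(MgO) = 1/2 × 0.02221 = 0.01110 mol
mass of MgO = 0.01110 × 40.30 = 0.4475 g
% MgO = 0.4475 / 0.7798 × 100 = 57.39 %

57.39 %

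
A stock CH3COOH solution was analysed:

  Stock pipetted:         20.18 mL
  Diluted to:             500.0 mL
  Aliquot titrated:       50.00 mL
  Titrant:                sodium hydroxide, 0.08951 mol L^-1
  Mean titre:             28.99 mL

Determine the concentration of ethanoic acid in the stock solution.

1.286 mol/L

CH3COOH + NaOH → CH3COONa + H2O
n(NaOH) = 0.02899 × 0.08951 = 2.595 × 10^-3 mol
n(CH3COOH) in the aliquot = 2.595 × 10^-3 mol (1:1 ratio)
[CH3COOH]_dilute = 2.595 × 10^-3 / 0.05000 = 0.05190 mol/L
Dilution factor = 500.0 / 20.18 = 24.78
[CH3COOH]_stock = 0.05190 × 24.78 = 1.286 mol/L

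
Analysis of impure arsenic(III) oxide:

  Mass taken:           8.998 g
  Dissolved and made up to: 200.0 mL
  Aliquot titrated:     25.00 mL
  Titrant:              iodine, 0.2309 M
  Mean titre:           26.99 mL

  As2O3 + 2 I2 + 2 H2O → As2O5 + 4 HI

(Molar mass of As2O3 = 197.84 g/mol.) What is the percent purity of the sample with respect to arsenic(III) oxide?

n(I2) per titration = 0.02699 × 0.2309 = 6.232 × 10^-3 mol
From the 1:2 ratio, n(As2O3) in each aliquot = 1/2 × 6.232 × 10^-3 = 3.116 × 10^-3 mol
n(As2O3) in the whole flask = 3.116 × 10^-3 × 200.0/25.00 = 0.02493 mol
mass of As2O3 = 0.02493 × 197.84 = 4.932 g
% As2O3 = 4.932 / 8.998 × 100 = 54.81 %

54.81 %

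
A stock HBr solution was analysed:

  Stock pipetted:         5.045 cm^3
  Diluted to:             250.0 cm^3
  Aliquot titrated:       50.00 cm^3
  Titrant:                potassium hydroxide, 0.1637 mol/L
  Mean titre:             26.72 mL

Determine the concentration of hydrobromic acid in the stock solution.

HBr + KOH → KBr + H2O
n(KOH) = 0.02672 × 0.1637 = 4.374 × 10^-3 mol
n(HBr) in the aliquot = 4.374 × 10^-3 mol (1:1 ratio)
[HBr]_dilute = 4.374 × 10^-3 / 0.05000 = 0.08748 mol/L
Dilution factor = 250.0 / 5.045 = 49.55
[HBr]_stock = 0.08748 × 49.55 = 4.335 mol/L

4.335 mol/L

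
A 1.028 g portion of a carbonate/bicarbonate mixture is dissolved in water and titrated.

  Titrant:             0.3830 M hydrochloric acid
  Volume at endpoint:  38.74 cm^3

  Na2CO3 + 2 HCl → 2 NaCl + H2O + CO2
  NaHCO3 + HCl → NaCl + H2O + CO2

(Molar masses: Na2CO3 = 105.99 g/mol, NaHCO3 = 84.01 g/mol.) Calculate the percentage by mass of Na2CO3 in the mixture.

n(HCl) = 0.03874 × 0.3830 = 0.01484 mol
Let x = n(Na2CO3), y = n(NaHCO3).
Titrant: 2x + 1y = 0.01484;  mass: 105.99x + 84.01y = 1.028
Solving, x = 3.522 × 10^-3 mol, y = 7.793 × 10^-3 mol
mass of Na2CO3 = 3.522 × 10^-3 × 105.99 = 0.3733 g
% Na2CO3 = 0.3733 / 1.028 × 100 = 36.32 %

36.32 %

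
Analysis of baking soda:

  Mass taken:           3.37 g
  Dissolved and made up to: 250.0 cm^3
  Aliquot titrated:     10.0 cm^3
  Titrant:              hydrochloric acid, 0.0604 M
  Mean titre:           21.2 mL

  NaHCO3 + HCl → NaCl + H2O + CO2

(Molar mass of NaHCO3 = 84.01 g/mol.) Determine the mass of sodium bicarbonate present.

2.69 g

n(HCl) per titration = 0.0212 × 0.0604 = 1.28 × 10^-3 mol
n(NaHCO3) in each aliquot = 1.28 × 10^-3 mol (1:1 ratio)
n(NaHCO3) in the whole flask = 1.28 × 10^-3 × 250.0/10.0 = 0.0320 mol
mass of NaHCO3 = 0.0320 × 84.01 = 2.69 g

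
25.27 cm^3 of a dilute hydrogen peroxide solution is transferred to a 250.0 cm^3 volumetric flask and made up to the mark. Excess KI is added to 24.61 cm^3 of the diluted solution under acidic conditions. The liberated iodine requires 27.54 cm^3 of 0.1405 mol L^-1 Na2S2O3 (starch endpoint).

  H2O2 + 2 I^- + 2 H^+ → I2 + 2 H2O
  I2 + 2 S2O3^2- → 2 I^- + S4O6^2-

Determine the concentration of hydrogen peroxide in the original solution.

n(S2O3^2-) = 0.02754 × 0.1405 = 3.869 × 10^-3 mol
n(I2) = n(S2O3^2-)/2 = 1.935 × 10^-3 mol
n(H2O2) in the aliquot = 1.935 × 10^-3 mol (1:1 ratio)
[H2O2]_dilute = 1.935 × 10^-3 / 0.02461 = 0.07861 mol/L
[H2O2]_original = 0.07861 × 250.0/25.27 = 0.7777 mol/L

0.7777 mol/L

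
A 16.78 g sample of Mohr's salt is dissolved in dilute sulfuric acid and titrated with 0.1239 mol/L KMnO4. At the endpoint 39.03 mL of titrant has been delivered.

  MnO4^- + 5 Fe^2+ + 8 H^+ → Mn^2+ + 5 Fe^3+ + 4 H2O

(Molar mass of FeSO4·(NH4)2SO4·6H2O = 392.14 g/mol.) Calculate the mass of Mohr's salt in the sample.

9.482 g

n(KMnO4) = 0.03903 L × 0.1239 mol/L = 4.836 × 10^-3 mol
From the 5:1 ratio, n(FeSO4·(NH4)2SO4·6H2O) = 5/1 × 4.836 × 10^-3 = 0.02418 mol
mass of FeSO4·(NH4)2SO4·6H2O = 0.02418 × 392.14 g/mol = 9.482 g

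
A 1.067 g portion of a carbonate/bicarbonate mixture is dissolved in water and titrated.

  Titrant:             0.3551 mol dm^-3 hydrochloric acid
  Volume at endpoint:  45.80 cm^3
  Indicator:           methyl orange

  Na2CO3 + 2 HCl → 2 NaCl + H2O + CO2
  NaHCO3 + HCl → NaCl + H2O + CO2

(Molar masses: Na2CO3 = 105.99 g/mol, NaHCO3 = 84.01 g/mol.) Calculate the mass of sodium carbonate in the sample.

0.5114 g

n(HCl) = 0.04580 × 0.3551 = 0.01626 mol
Let x = n(Na2CO3), y = n(NaHCO3).
Titrant: 2x + 1y = 0.01626;  mass: 105.99x + 84.01y = 1.067
Solving, x = 4.825 × 10^-3 mol, y = 6.613 × 10^-3 mol
mass of Na2CO3 = 4.825 × 10^-3 × 105.99 = 0.5114 g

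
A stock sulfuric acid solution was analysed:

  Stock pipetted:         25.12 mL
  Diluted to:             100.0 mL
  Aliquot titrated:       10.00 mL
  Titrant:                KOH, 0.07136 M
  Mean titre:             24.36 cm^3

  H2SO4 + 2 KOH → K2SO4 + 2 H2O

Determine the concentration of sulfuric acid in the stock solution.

n(KOH) = 0.02436 × 0.07136 = 1.738 × 10^-3 mol
From the 1:2 ratio, n(H2SO4) in the aliquot = 1/2 × 1.738 × 10^-3 = 8.692 × 10^-4 mol
[H2SO4]_dilute = 8.692 × 10^-4 / 0.01000 = 0.08692 mol/L
Dilution factor = 100.0 / 25.12 = 3.981
[H2SO4]_stock = 0.08692 × 3.981 = 0.3460 mol/L

0.3460 M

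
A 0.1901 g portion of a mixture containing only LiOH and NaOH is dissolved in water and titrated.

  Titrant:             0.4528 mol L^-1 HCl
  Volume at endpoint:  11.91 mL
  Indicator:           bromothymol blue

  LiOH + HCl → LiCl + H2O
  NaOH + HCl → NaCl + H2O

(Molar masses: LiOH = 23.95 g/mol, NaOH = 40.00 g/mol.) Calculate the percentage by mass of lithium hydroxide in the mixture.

20.11 %

n(HCl) = 0.01191 × 0.4528 = 5.393 × 10^-3 mol
Let x = n(LiOH), y = n(NaOH).
Titrant: 1x + 1y = 5.393 × 10^-3;  mass: 23.95x + 40.00y = 0.1901
Solving, x = 1.596 × 10^-3 mol, y = 3.797 × 10^-3 mol
mass of LiOH = 1.596 × 10^-3 × 23.95 = 0.03822 g
% LiOH = 0.03822 / 0.1901 × 100 = 20.11 %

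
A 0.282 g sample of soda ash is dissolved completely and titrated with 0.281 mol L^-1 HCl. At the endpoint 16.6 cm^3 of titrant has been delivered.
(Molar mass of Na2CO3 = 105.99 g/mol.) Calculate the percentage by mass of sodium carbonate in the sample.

87.7 %

Na2CO3 + 2 HCl → 2 NaCl + H2O + CO2
n(HCl) = 0.0166 L × 0.281 mol/L = 4.66 × 10^-3 mol
From the 1:2 ratio, n(Na2CO3) = 1/2 × 4.66 × 10^-3 = 2.33 × 10^-3 mol
mass of Na2CO3 = 2.33 × 10^-3 × 105.99 g/mol = 0.247 g
% Na2CO3 = 0.247 / 0.282 × 100 = 87.7 %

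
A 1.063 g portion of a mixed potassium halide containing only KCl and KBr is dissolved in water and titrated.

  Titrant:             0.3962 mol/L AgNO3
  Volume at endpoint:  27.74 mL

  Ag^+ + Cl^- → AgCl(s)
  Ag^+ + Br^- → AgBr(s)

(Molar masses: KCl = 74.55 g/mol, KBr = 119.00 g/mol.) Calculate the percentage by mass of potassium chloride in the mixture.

38.64 %

n(AgNO3) = 0.02774 × 0.3962 = 0.01099 mol
Let x = n(KCl), y = n(KBr).
Titrant: 1x + 1y = 0.01099;  mass: 74.55x + 119.00y = 1.063
Solving, x = 5.509 × 10^-3 mol, y = 5.481 × 10^-3 mol
mass of KCl = 5.509 × 10^-3 × 74.55 = 0.4107 g
% KCl = 0.4107 / 1.063 × 100 = 38.64 %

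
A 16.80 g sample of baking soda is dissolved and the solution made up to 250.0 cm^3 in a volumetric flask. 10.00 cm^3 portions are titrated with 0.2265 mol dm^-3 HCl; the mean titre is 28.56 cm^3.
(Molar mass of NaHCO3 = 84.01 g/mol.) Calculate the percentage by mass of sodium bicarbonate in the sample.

80.87 %

NaHCO3 + HCl → NaCl + H2O + CO2
n(HCl) per titration = 0.02856 × 0.2265 = 6.469 × 10^-3 mol
n(NaHCO3) in each aliquot = 6.469 × 10^-3 mol (1:1 ratio)
n(NaHCO3) in the whole flask = 6.469 × 10^-3 × 250.0/10.00 = 0.1617 mol
mass of NaHCO3 = 0.1617 × 84.01 = 13.59 g
% NaHCO3 = 13.59 / 16.80 × 100 = 80.87 %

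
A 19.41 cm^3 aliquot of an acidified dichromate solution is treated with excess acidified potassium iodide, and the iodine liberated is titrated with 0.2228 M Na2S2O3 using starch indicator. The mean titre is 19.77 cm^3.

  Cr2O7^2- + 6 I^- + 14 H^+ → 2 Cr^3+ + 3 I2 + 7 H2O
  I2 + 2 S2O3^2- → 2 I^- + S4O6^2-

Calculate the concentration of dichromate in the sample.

n(S2O3^2-) = 0.01977 × 0.2228 = 4.405 × 10^-3 mol
n(I2) = n(S2O3^2-)/2 = 2.202 × 10^-3 mol
From the 1:3 ratio, n(Cr2O7^2-) in the aliquot = 1/3 × 2.202 × 10^-3 = 7.341 × 10^-4 mol
[Cr2O7^2-] = 7.341 × 10^-4 / 0.01941 = 0.03782 mol/L

0.03782 M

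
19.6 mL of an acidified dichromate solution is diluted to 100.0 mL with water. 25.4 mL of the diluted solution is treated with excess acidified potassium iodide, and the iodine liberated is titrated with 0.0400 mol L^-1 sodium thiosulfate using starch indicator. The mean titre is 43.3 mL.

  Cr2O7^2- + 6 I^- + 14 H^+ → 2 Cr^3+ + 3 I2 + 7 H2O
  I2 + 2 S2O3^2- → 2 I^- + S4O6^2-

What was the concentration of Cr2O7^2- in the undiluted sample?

n(S2O3^2-) = 0.0433 × 0.0400 = 1.73 × 10^-3 mol
n(I2) = n(S2O3^2-)/2 = 8.66 × 10^-4 mol
From the 1:3 ratio, n(Cr2O7^2-) in the aliquot = 1/3 × 8.66 × 10^-4 = 2.89 × 10^-4 mol
[Cr2O7^2-]_dilute = 2.89 × 10^-4 / 0.0254 = 0.0114 mol/L
[Cr2O7^2-]_original = 0.0114 × 100.0/19.6 = 0.0580 mol/L

0.0580 mol/L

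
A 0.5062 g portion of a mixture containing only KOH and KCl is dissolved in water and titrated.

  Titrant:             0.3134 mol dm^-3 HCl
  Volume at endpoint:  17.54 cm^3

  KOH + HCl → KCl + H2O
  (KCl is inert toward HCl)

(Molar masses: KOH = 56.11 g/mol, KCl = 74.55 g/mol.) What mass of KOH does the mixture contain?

0.3084 g

n(HCl) = 0.01754 × 0.3134 = 5.497 × 10^-3 mol
Let x = n(KOH), y = n(KCl).
Titrant: 1x = 5.497 × 10^-3;  mass: 56.11x + 74.55y = 0.5062
Solving, x = 5.497 × 10^-3 mol, y = 2.653 × 10^-3 mol
mass of KOH = 5.497 × 10^-3 × 56.11 = 0.3084 g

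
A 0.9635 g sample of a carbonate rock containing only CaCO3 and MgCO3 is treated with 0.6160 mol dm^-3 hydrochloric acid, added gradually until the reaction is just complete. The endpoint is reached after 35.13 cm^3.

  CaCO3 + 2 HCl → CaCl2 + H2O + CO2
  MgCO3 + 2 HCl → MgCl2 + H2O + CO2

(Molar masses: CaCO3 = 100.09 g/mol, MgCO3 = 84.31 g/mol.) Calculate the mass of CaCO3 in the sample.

0.3251 g

n(HCl) = 0.03513 × 0.6160 = 0.02164 mol
Let x = n(CaCO3), y = n(MgCO3).
Titrant: 2x + 2y = 0.02164;  mass: 100.09x + 84.31y = 0.9635
Solving, x = 3.249 × 10^-3 mol, y = 7.571 × 10^-3 mol
mass of CaCO3 = 3.249 × 10^-3 × 100.09 = 0.3251 g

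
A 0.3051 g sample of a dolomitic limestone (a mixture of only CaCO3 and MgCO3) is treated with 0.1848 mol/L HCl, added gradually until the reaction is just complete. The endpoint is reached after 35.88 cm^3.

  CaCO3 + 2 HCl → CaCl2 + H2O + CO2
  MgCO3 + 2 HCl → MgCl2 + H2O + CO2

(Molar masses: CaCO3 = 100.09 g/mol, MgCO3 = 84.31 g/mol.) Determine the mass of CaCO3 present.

n(HCl) = 0.03588 × 0.1848 = 6.631 × 10^-3 mol
Let x = n(CaCO3), y = n(MgCO3).
Titrant: 2x + 2y = 6.631 × 10^-3;  mass: 100.09x + 84.31y = 0.3051
Solving, x = 1.621 × 10^-3 mol, y = 1.694 × 10^-3 mol
mass of CaCO3 = 1.621 × 10^-3 × 100.09 = 0.1623 g

0.1623 g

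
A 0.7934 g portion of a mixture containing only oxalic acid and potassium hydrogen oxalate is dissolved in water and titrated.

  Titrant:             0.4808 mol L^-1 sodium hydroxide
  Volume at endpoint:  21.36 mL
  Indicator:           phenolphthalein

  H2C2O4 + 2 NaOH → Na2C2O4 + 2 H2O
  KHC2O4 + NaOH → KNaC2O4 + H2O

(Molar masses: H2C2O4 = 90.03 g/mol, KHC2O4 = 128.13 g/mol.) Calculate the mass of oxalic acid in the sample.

n(NaOH) = 0.02136 × 0.4808 = 0.01027 mol
Let x = n(H2C2O4), y = n(KHC2O4).
Titrant: 2x + 1y = 0.01027;  mass: 90.03x + 128.13y = 0.7934
Solving, x = 3.143 × 10^-3 mol, y = 3.984 × 10^-3 mol
mass of H2C2O4 = 3.143 × 10^-3 × 90.03 = 0.2830 g

0.2830 g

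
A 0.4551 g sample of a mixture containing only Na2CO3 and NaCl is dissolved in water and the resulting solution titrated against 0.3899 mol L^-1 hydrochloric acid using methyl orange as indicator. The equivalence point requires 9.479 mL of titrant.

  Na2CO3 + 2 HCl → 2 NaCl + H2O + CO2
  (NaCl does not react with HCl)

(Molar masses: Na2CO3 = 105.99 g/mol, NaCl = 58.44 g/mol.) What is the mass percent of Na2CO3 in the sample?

43.04 %

n(HCl) = 0.009479 × 0.3899 = 3.696 × 10^-3 mol
Let x = n(Na2CO3), y = n(NaCl).
Titrant: 2x = 3.696 × 10^-3;  mass: 105.99x + 58.44y = 0.4551
Solving, x = 1.848 × 10^-3 mol, y = 4.436 × 10^-3 mol
mass of Na2CO3 = 1.848 × 10^-3 × 105.99 = 0.1959 g
% Na2CO3 = 0.1959 / 0.4551 × 100 = 43.04 %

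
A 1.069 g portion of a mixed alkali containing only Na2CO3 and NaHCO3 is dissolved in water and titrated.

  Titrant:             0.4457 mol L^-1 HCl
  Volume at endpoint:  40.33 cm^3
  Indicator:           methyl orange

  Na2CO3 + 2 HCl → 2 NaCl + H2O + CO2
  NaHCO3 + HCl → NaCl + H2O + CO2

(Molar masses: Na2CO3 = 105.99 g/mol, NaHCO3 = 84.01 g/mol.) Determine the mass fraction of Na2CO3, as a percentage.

n(HCl) = 0.04033 × 0.4457 = 0.01798 mol
Let x = n(Na2CO3), y = n(NaHCO3).
Titrant: 2x + 1y = 0.01798;  mass: 105.99x + 84.01y = 1.069
Solving, x = 7.111 × 10^-3 mol, y = 3.753 × 10^-3 mol
mass of Na2CO3 = 7.111 × 10^-3 × 105.99 = 0.7537 g
% Na2CO3 = 0.7537 / 1.069 × 100 = 70.50 %

70.50 %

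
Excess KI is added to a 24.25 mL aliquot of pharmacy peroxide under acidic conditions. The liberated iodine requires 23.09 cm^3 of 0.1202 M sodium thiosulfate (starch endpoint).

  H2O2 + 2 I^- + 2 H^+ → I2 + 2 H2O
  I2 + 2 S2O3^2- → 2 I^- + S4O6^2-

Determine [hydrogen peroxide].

0.05723 M

n(S2O3^2-) = 0.02309 × 0.1202 = 2.775 × 10^-3 mol
n(I2) = n(S2O3^2-)/2 = 1.388 × 10^-3 mol
n(H2O2) in the aliquot = 1.388 × 10^-3 mol (1:1 ratio)
[H2O2] = 1.388 × 10^-3 / 0.02425 = 0.05723 mol/L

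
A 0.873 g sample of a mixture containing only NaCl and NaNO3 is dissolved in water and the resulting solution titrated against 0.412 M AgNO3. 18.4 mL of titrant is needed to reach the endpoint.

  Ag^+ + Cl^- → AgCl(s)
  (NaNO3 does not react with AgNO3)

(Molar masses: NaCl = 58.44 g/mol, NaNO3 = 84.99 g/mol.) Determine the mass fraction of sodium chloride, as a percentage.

n(AgNO3) = 0.0184 × 0.412 = 7.58 × 10^-3 mol
Let x = n(NaCl), y = n(NaNO3).
Titrant: 1x = 7.58 × 10^-3;  mass: 58.44x + 84.99y = 0.873
Solving, x = 7.58 × 10^-3 mol, y = 5.06 × 10^-3 mol
mass of NaCl = 7.58 × 10^-3 × 58.44 = 0.443 g
% NaCl = 0.443 / 0.873 × 100 = 50.7 %

50.7 %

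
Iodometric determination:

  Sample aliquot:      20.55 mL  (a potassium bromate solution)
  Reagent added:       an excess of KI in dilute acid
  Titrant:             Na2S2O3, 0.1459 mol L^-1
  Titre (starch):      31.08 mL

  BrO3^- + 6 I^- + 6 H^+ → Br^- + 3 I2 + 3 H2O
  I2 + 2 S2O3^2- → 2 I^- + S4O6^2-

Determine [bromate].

n(S2O3^2-) = 0.03108 × 0.1459 = 4.535 × 10^-3 mol
n(I2) = n(S2O3^2-)/2 = 2.267 × 10^-3 mol
From the 1:3 ratio, n(BrO3^-) in the aliquot = 1/3 × 2.267 × 10^-3 = 7.558 × 10^-4 mol
[BrO3^-] = 7.558 × 10^-4 / 0.02055 = 0.03678 mol/L

0.03678 mol/L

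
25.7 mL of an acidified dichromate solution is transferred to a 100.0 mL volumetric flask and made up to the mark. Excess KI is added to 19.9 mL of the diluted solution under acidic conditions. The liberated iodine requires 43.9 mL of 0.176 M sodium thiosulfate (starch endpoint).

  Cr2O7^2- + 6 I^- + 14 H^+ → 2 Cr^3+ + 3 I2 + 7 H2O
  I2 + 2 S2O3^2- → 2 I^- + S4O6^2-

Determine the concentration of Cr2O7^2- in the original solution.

0.252 M

n(S2O3^2-) = 0.0439 × 0.176 = 7.73 × 10^-3 mol
n(I2) = n(S2O3^2-)/2 = 3.86 × 10^-3 mol
From the 1:3 ratio, n(Cr2O7^2-) in the aliquot = 1/3 × 3.86 × 10^-3 = 1.29 × 10^-3 mol
[Cr2O7^2-]_dilute = 1.29 × 10^-3 / 0.0199 = 0.0647 mol/L
[Cr2O7^2-]_original = 0.0647 × 100.0/25.7 = 0.252 mol/L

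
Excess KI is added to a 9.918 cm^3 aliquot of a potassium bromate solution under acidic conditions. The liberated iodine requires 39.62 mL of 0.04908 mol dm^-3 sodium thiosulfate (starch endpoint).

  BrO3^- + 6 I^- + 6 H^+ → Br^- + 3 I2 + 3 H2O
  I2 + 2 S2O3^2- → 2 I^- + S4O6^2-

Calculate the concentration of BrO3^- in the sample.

0.03268 mol/L

n(S2O3^2-) = 0.03962 × 0.04908 = 1.945 × 10^-3 mol
n(I2) = n(S2O3^2-)/2 = 9.723 × 10^-4 mol
From the 1:3 ratio, n(BrO3^-) in the aliquot = 1/3 × 9.723 × 10^-4 = 3.241 × 10^-4 mol
[BrO3^-] = 3.241 × 10^-4 / 0.009918 = 0.03268 mol/L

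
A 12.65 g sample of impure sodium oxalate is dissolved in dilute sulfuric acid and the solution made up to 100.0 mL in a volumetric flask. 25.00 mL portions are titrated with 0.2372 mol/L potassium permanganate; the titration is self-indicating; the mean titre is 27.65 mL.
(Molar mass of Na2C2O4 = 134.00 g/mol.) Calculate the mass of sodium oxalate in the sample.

2 MnO4^- + 5 C2O4^2- + 16 H^+ → 2 Mn^2+ + 10 CO2 + 8 H2O
n(KMnO4) per titration = 0.02765 × 0.2372 = 6.559 × 10^-3 mol
From the 5:2 ratio, n(Na2C2O4) in each aliquot = 5/2 × 6.559 × 10^-3 = 0.01640 mol
n(Na2C2O4) in the whole flask = 0.01640 × 100.0/25.00 = 0.06559 mol
mass of Na2C2O4 = 0.06559 × 134.00 = 8.788 g

8.788 g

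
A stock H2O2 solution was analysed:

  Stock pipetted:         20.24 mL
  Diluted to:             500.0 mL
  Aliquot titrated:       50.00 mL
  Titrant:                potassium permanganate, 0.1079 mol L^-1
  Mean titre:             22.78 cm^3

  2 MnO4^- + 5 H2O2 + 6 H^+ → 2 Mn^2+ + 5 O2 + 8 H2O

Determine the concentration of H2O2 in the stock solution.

3.036 mol/L

n(KMnO4) = 0.02278 × 0.1079 = 2.458 × 10^-3 mol
From the 5:2 ratio, n(H2O2) in the aliquot = 5/2 × 2.458 × 10^-3 = 6.145 × 10^-3 mol
[H2O2]_dilute = 6.145 × 10^-3 / 0.05000 = 0.1229 mol/L
Dilution factor = 500.0 / 20.24 = 24.70
[H2O2]_stock = 0.1229 × 24.70 = 3.036 mol/L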